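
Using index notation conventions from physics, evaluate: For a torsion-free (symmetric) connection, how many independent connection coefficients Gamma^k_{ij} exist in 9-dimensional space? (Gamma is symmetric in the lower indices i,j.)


Christoffel symbols Gamma^k_{ij} are symmetric in i,j, so there are d * d(d+1)/2 independent symbols.
d = 9
d(d+1)/2 = 9 * 10 / 2 = 45
Total = 9 * 45 = 405

405


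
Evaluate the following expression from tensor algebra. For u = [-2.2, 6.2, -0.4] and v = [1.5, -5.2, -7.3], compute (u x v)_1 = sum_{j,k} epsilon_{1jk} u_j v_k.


(u x v)_1 = sum_{j,k} epsilon_{1jk} u_j v_k. Only permutations of (1,2,3) contribute; the two non-zero terms are:
eps_{123} u_2 v_3 = 1 * 6.2 * -7.3 = -45.26
eps_{132} u_3 v_2 = -1 * -0.4 * -5.2 = -2.08
(u x v)_1 = -47.34

-47.34


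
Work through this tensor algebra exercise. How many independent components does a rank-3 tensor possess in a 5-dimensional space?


The number of components of a rank-r tensor in d dimensions is d^r.
Here d = 5 and r = 3.
5^3 = 125

125


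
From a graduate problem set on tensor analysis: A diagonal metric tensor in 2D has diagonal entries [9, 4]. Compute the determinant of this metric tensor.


For a diagonal metric, the determinant is the product of diagonal entries.
Diagonal entries: 9, 4
det(g) = 9 * 4 = 36

36


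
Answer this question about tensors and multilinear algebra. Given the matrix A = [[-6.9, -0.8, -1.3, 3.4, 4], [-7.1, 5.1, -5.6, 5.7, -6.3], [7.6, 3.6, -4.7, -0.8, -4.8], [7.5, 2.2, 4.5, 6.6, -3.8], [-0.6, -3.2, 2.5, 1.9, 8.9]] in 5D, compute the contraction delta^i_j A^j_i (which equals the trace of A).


The contraction (trace) of a rank-2 tensor is the sum of its diagonal elements.
Diagonal entries: A[1,1] = -6.9, A[2,2] = 5.1, A[3,3] = -4.7, A[4,4] = 6.6, A[5,5] = 8.9
Tr(A) = -6.9 + 5.1 + -4.7 + 6.6 + 8.9 = 9

9


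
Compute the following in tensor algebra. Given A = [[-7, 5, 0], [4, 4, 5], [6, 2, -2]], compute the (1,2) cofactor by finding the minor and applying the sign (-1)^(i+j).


To find cofactor C_{12}, delete row 1 and column 2.
The resulting 2x2 submatrix is: [[4, 5], [6, -2]]
Minor M_{12} = 4*-2 - 5*6
  = -8 - 30 = -38
Sign = (-1)^(1+2) = (-1)^3 = -1
Cofactor C_{12} = -1 * -38 = 38

38


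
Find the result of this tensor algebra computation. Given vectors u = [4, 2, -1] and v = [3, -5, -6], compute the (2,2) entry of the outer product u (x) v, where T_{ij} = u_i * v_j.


The outer product entry T_{ij} = u_i * v_j.
We need i=2, j=2.
u_2 = 2, v_2 = -5
T_{2,2} = 2 * -5 = -10

-10


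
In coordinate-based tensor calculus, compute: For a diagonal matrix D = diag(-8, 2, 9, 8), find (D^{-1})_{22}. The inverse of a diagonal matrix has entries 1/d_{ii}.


For a diagonal matrix, the inverse has entries (D^{-1})_{ii} = 1/d_{ii}.
The diagonal entries are: d_{11} = -8, d_{22} = 2, d_{33} = 9, d_{44} = 8
We need (D^{-1})_{22} = 1/d_{22} = 1/2 = 1/2

1/2


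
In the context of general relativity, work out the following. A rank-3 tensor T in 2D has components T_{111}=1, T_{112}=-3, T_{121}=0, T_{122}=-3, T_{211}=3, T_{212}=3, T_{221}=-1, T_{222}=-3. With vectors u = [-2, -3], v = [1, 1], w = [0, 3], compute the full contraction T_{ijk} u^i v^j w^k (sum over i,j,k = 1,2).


S = sum over i,j,k of T_{ijk} u_i v_j w_k. Expanding all 8 terms:
T_{111}*u_1*v_1*w_1 = 1*-2*1*0 = 0  (running total: 0)
T_{112}*u_1*v_1*w_2 = -3*-2*1*3 = 18  (running total: 18)
T_{121}*u_1*v_2*w_1 = 0*-2*1*0 = 0  (running total: 18)
T_{122}*u_1*v_2*w_2 = -3*-2*1*3 = 18  (running total: 36)
T_{211}*u_2*v_1*w_1 = 3*-3*1*0 = 0  (running total: 36)
T_{212}*u_2*v_1*w_2 = 3*-3*1*3 = -27  (running total: 9)
T_{221}*u_2*v_2*w_1 = -1*-3*1*0 = 0  (running total: 9)
T_{222}*u_2*v_2*w_2 = -3*-3*1*3 = 27  (running total: 36)
S = 36

36


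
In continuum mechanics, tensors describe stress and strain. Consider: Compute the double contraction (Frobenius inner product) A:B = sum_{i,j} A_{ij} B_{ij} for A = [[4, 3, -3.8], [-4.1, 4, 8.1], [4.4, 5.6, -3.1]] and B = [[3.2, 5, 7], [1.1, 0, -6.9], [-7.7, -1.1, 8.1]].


A:B = sum over all i,j of A_{ij} * B_{ij}.
Row 1: 4*3.2=12.8, 3*5=15, -3.8*7=-26.6 => row sum = 1.2
Row 2: -4.1*1.1=-4.51, 4*0=0, 8.1*-6.9=-55.89 => row sum = -60.4
Row 3: 4.4*-7.7=-33.88, 5.6*-1.1=-6.16, -3.1*8.1=-25.11 => row sum = -65.15
Total = 1.2 + -60.4 + -65.15 = -124.35

-124.35


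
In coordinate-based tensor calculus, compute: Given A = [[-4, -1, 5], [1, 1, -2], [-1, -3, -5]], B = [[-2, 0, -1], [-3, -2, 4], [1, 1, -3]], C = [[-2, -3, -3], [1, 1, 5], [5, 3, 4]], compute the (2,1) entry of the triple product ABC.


(ABC)_{21} = sum_m (AB)_{2m} C_{m1}. First compute row 2 of AB.
(AB)_{21} = 1*-2 + 1*-3 + -2*1 = -7
(AB)_{22} = 1*0 + 1*-2 + -2*1 = -4
(AB)_{23} = 1*-1 + 1*4 + -2*-3 = 9
Now contract with column 1 of C:
(AB)_{21} * C_{11} = -7 * -2 = 14
(AB)_{22} * C_{21} = -4 * 1 = -4
(AB)_{23} * C_{31} = 9 * 5 = 45
(ABC)_{21} = 14 + -4 + 45 = 55

55


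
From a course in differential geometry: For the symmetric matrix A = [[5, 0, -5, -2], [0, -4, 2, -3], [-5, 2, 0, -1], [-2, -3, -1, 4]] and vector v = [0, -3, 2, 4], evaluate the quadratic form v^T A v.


First compute Av:
(Av)_1 = 5*0 + 0*-3 + -5*2 + -2*4 = -18
(Av)_2 = 0*0 + -4*-3 + 2*2 + -3*4 = 4
(Av)_3 = -5*0 + 2*-3 + 0*2 + -1*4 = -10
(Av)_4 = -2*0 + -3*-3 + -1*2 + 4*4 = 23
Av = [-18, 4, -10, 23]
Then v^T (Av) = 0*-18 + -3*4 + 2*-10 + 4*23
= 0 + -12 + -20 + 92 = 60

60


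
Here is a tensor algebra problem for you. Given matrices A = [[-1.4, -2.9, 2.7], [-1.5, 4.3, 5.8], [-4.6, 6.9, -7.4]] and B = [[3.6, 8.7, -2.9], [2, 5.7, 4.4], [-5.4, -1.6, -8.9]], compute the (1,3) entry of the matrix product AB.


(AB)_{ij} = sum_k A_{ik} B_{kj}.
For i=1, j=3:
A_{11} * B_{13} = -1.4 * -2.9 = 4.06
A_{12} * B_{23} = -2.9 * 4.4 = -12.76
A_{13} * B_{33} = 2.7 * -8.9 = -24.03
Sum = 4.06 + -12.76 + -24.03 = -32.73

-32.73


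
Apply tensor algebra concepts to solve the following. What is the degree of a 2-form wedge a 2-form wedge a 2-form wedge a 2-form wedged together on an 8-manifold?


The degree of a wedge product is the sum of the degrees of the individual forms.
Degrees: 2, 2, 2, 2
Total degree = 2 + 2 + 2 + 2 = 8

8


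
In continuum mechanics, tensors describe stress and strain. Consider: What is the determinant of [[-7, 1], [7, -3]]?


For a 2x2 matrix [[a, b], [c, d]], det = a*d - b*c.
a = -7, b = 1, c = 7, d = -3
a*d = -7 * -3 = 21
b*c = 1 * 7 = 7
det = 21 - 7 = 14

14


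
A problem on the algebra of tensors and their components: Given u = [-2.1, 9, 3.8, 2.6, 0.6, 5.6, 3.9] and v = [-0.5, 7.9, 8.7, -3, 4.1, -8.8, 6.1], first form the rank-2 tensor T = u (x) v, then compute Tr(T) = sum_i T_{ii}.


The outer product gives T_{ij} = u_i v_j.
The trace (contraction) is Tr(T) = sum_i T_{ii} = sum_i u_i v_i.
Diagonal entries:
T_{11} = u_1 * v_1 = -2.1 * -0.5 = 1.05
T_{22} = u_2 * v_2 = 9 * 7.9 = 71.1
T_{33} = u_3 * v_3 = 3.8 * 8.7 = 33.06
T_{44} = u_4 * v_4 = 2.6 * -3 = -7.8
T_{55} = u_5 * v_5 = 0.6 * 4.1 = 2.46
T_{66} = u_6 * v_6 = 5.6 * -8.8 = -49.28
T_{77} = u_7 * v_7 = 3.9 * 6.1 = 23.79
Tr(T) = 1.05 + 71.1 + 33.06 + -7.8 + 2.46 + -49.28 + 23.79 = 74.38

74.38


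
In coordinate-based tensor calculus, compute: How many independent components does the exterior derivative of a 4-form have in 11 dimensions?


The exterior derivative of a p-form is a (p+1)-form.
Its number of independent components is C(n, p+1).
n = 11, p+1 = 5
C(11, 5) = 462

462


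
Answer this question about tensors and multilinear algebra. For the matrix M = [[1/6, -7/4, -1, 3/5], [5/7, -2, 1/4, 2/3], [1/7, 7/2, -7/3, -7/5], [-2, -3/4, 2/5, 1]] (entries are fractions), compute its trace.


The trace is the sum of diagonal entries.
Diagonal: M[1,1] = 1/6, M[2,2] = -2, M[3,3] = -7/3, M[4,4] = 1
Tr(M) = 1/6 + -2 + -7/3 + 1
Computing step by step:
After adding M[1,1]: 1/6
After adding M[2,2]: -11/6
After adding M[3,3]: -25/6
After adding M[4,4]: -19/6
Tr(M) = -19/6

-19/6


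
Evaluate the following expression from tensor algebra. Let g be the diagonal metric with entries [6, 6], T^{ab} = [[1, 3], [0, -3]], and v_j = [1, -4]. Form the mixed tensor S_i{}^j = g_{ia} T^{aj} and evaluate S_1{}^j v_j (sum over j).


Step 1: lower the first index. For a diagonal metric, g_{ia} T^{aj} = g_{ii} T^{ij} (no sum on i).
g_{11} = 6
S_1{}^1 = 6 * T^{11} = 6 * 1 = 6
S_1{}^2 = 6 * T^{12} = 6 * 3 = 18
Step 2: contract S_1{}^j with v_j.
S_1{}^1 * v_1 = 6 * 1 = 6
S_1{}^2 * v_2 = 18 * -4 = -72
Result = 6 + -72 = -66

-66


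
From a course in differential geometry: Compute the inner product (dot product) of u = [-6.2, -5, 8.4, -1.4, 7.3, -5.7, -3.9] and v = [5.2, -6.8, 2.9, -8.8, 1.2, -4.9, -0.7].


The inner product u . v = sum of u_i * v_i.
Term-by-term: -6.2 * 5.2, -5 * -6.8, 8.4 * 2.9, -1.4 * -8.8, 7.3 * 1.2, -5.7 * -4.9, -3.9 * -0.7
Products: -32.24, 34, 24.36, 12.32, 8.76, 27.93, 2.73
Sum = -32.24 + 34 + 24.36 + 12.32 + 8.76 + 27.93 + 2.73 = 77.86

77.86


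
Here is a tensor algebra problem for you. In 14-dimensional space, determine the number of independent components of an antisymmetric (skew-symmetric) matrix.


An antisymmetric rank-2 tensor satisfies A_{ij} = -A_{ji}, so diagonal entries are zero.
The independent components are the upper-triangular entries: C(n, 2) = n(n-1)/2.
n = 14
C(14, 2) = 14 * 13 / 2 = 182 / 2 = 91

91


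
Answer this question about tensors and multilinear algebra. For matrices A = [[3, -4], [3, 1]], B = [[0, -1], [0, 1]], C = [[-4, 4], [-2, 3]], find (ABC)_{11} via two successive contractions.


(ABC)_{11} = sum_m (AB)_{1m} C_{m1}. First compute row 1 of AB.
(AB)_{11} = 3*0 + -4*0 = 0
(AB)_{12} = 3*-1 + -4*1 = -7
Now contract with column 1 of C:
(AB)_{11} * C_{11} = 0 * -4 = 0
(AB)_{12} * C_{21} = -7 * -2 = 14
(ABC)_{11} = 0 + 14 = 14

14


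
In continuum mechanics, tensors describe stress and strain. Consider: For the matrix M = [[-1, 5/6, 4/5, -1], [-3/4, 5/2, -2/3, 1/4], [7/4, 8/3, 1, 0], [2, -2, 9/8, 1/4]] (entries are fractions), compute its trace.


The trace is the sum of diagonal entries.
Diagonal: M[1,1] = -1, M[2,2] = 5/2, M[3,3] = 1, M[4,4] = 1/4
Tr(M) = -1 + 5/2 + 1 + 1/4
Computing step by step:
After adding M[1,1]: -1
After adding M[2,2]: 3/2
After adding M[3,3]: 5/2
After adding M[4,4]: 11/4
Tr(M) = 11/4

11/4


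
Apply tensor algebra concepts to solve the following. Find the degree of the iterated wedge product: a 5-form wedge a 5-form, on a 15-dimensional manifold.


The degree of a wedge product is the sum of the degrees of the individual forms.
Degrees: 5, 5
Total degree = 5 + 5 = 10

10


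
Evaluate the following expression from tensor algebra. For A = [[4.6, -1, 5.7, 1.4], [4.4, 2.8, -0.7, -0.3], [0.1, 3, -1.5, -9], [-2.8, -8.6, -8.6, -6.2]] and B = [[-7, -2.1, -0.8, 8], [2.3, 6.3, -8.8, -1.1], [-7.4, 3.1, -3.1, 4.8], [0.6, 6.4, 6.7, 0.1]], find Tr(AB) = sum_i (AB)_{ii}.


Tr(AB) = sum_i (AB)_{ii} where (AB)_{ii} = sum_k A_{ik} B_{ki}.
(AB)_{11} = 4.6*-7 + -1*2.3 + 5.7*-7.4 + 1.4*0.6 = -75.84
(AB)_{22} = 4.4*-2.1 + 2.8*6.3 + -0.7*3.1 + -0.3*6.4 = 4.31
(AB)_{33} = 0.1*-0.8 + 3*-8.8 + -1.5*-3.1 + -9*6.7 = -82.13
(AB)_{44} = -2.8*8 + -8.6*-1.1 + -8.6*4.8 + -6.2*0.1 = -54.84
Tr(AB) = -75.84 + 4.31 + -82.13 + -54.84 = -208.5

-208.5


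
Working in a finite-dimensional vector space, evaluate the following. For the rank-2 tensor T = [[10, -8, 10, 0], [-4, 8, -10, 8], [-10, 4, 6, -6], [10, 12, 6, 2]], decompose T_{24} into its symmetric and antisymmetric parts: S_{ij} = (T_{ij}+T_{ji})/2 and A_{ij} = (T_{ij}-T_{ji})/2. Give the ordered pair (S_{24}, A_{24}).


T_{24} = 8
T_{42} = 12
S_{24} = (8 + 12)/2 = 20/2 = 10
A_{24} = (8 - 12)/2 = -4/2 = -2
Check: S + A = 10 + -2 = 8 = T_{24}.

(10, -2)


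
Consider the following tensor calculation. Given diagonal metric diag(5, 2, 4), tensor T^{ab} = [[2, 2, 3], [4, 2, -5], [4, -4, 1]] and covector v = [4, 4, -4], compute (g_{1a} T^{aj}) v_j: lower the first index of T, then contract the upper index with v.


Step 1: lower the first index. For a diagonal metric, g_{ia} T^{aj} = g_{ii} T^{ij} (no sum on i).
g_{11} = 5
S_1{}^1 = 5 * T^{11} = 5 * 2 = 10
S_1{}^2 = 5 * T^{12} = 5 * 2 = 10
S_1{}^3 = 5 * T^{13} = 5 * 3 = 15
Step 2: contract S_1{}^j with v_j.
S_1{}^1 * v_1 = 10 * 4 = 40
S_1{}^2 * v_2 = 10 * 4 = 40
S_1{}^3 * v_3 = 15 * -4 = -60
Result = 40 + 40 + -60 = 20

20


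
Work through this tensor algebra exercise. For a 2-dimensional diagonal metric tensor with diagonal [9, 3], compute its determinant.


For a diagonal metric, the determinant is the product of diagonal entries.
Diagonal entries: 9, 3
det(g) = 9 * 3 = 27

27


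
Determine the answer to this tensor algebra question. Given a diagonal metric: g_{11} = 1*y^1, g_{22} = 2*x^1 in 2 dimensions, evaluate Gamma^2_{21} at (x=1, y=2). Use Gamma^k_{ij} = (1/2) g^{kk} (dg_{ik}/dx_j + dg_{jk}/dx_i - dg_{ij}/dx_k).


For a diagonal metric, Gamma^k_{ij} = (1/2) g^{kk} (dg_{ik}/dx_j + dg_{jk}/dx_i - dg_{ij}/dx_k).
The metric is diagonal, so g_{ab} = 0 for a != b.
At the given point: g_{11} = 2, g_{22} = 2
g^{22} = 1/2
dg_{22}/dx_1 = dg_{22}/dx_1 = 2
dg_{12}/dx_2 = 0 (off-diagonal)
dg_{21}/dx_2 = 0 (off-diagonal)
Numerator = 2 + 0 - 0 = 2
Gamma^2_{21} = 2 / (2 * 2) = 1/2

1/2


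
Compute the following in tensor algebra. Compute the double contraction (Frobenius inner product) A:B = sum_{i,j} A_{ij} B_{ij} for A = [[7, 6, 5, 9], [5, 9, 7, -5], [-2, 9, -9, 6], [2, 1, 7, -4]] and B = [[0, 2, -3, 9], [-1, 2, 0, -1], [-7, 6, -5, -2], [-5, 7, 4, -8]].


A:B = sum over all i,j of A_{ij} * B_{ij}.
Row 1: 7*0=0, 6*2=12, 5*-3=-15, 9*9=81 => row sum = 78
Row 2: 5*-1=-5, 9*2=18, 7*0=0, -5*-1=5 => row sum = 18
Row 3: -2*-7=14, 9*6=54, -9*-5=45, 6*-2=-12 => row sum = 101
Row 4: 2*-5=-10, 1*7=7, 7*4=28, -4*-8=32 => row sum = 57
Total = 78 + 18 + 101 + 57 = 254

254


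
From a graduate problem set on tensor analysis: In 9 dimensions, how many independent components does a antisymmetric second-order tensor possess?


A antisymmetric rank-2 tensor in d dimensions has d(d-1)/2 independent components.
d = 9
d(d-1)/2 = 9 * 8 / 2 = 72 / 2 = 36

36


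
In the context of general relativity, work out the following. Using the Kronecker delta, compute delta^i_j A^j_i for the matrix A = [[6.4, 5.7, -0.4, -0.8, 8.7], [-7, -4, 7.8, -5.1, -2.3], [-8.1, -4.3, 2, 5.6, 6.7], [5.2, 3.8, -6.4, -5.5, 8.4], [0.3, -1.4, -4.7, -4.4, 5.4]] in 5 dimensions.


The contraction (trace) of a rank-2 tensor is the sum of its diagonal elements.
Diagonal entries: A[1,1] = 6.4, A[2,2] = -4, A[3,3] = 2, A[4,4] = -5.5, A[5,5] = 5.4
Tr(A) = 6.4 + -4 + 2 + -5.5 + 5.4 = 4.3

4.3


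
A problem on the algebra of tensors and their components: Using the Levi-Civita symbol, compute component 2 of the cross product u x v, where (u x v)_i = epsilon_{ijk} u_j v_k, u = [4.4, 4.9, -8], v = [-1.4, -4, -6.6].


(u x v)_2 = sum_{j,k} epsilon_{2jk} u_j v_k. Only permutations of (1,2,3) contribute; the two non-zero terms are:
eps_{213} u_1 v_3 = -1 * 4.4 * -6.6 = 29.04
eps_{231} u_3 v_1 = 1 * -8 * -1.4 = 11.2
(u x v)_2 = 40.24

40.24


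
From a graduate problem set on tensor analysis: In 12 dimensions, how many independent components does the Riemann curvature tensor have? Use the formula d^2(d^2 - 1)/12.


The Riemann tensor in d dimensions has d^2(d^2 - 1)/12 independent components.
d = 12, so d^2 = 144
d^2 - 1 = 143
d^2(d^2 - 1) = 144 * 143 = 20592
Divide by 12: 20592 / 12 = 1716

1716


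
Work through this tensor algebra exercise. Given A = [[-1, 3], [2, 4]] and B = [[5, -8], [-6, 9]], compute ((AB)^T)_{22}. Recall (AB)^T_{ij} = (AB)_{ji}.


(AB)^T_{ij} = (AB)_{ji} = sum_k A_{jk} B_{ki}.
For i=2, j=2 we need (AB)_{22}:
A_{21} * B_{12} = 2 * -8 = -16
A_{22} * B_{22} = 4 * 9 = 36
Sum = -16 + 36 = 20

20


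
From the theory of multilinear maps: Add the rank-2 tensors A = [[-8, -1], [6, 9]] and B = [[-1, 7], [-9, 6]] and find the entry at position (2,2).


Tensor addition is component-wise: (A + B)_{ij} = A_{ij} + B_{ij}.
A_{22} = 9
B_{22} = 6
(A + B)_{22} = 9 + 6 = 15

15


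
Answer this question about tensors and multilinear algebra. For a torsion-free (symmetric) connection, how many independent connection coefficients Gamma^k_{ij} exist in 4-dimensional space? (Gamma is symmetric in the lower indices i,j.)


Christoffel symbols Gamma^k_{ij} are symmetric in i,j, so there are d * d(d+1)/2 independent symbols.
d = 4
d(d+1)/2 = 4 * 5 / 2 = 10
Total = 4 * 10 = 40

40


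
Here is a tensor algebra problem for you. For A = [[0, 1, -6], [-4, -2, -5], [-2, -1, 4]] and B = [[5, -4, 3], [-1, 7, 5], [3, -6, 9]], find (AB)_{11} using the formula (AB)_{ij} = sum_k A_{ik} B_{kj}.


(AB)_{ij} = sum_k A_{ik} B_{kj}.
For i=1, j=1:
A_{11} * B_{11} = 0 * 5 = 0
A_{12} * B_{21} = 1 * -1 = -1
A_{13} * B_{31} = -6 * 3 = -18
Sum = 0 + -1 + -18 = -19

-19


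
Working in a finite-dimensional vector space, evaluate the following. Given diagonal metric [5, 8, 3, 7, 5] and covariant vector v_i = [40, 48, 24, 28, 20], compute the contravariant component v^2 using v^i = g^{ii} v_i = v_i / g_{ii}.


To raise an index with a diagonal metric: v^i = v_i / g_{ii}.
For index 2: v_2 = 48, g_{22} = 8
v^2 = 48 / 8 = 6

6


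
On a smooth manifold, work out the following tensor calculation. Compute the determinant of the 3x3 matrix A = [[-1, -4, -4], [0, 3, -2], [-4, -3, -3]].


Expanding along the first row, det(A) = a11*M_11 - a12*M_12 + a13*M_13, where M_1j is the (1,j) minor.
Minor M_11 = 3*-3 - -2*-3 = -15
Minor M_12 = 0*-3 - -2*-4 = -8
Minor M_13 = 0*-3 - 3*-4 = 12
det = -1*(-15) - -4*(-8) + -4*(12)
    = 15 - 32 + -48
    = -65

-65


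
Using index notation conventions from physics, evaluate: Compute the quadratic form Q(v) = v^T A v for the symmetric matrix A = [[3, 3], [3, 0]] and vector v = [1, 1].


First compute Av:
(Av)_1 = 3*1 + 3*1 = 6
(Av)_2 = 3*1 + 0*1 = 3
Av = [6, 3]
Then v^T (Av) = 1*6 + 1*3
= 6 + 3 = 9

9


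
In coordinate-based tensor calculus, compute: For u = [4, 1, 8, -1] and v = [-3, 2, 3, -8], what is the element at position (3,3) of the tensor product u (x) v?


The outer product entry T_{ij} = u_i * v_j.
We need i=3, j=3.
u_3 = 8, v_3 = 3
T_{3,3} = 8 * 3 = 24

24


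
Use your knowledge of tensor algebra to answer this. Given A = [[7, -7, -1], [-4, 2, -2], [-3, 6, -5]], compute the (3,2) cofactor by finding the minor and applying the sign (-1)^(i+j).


To find cofactor C_{32}, delete row 3 and column 2.
The resulting 2x2 submatrix is: [[7, -1], [-4, -2]]
Minor M_{32} = 7*-2 - -1*-4
  = -14 - 4 = -18
Sign = (-1)^(3+2) = (-1)^5 = -1
Cofactor C_{32} = -1 * -18 = 18

18


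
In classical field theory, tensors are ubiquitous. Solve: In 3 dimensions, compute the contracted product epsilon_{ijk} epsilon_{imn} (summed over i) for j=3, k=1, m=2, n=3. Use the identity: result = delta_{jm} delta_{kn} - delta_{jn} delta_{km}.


Using the identity: epsilon_{ijk} epsilon_{imn} = delta_{jm} delta_{kn} - delta_{jn} delta_{km}.
delta_{32} = 0
delta_{13} = 0
delta_{33} = 1
delta_{12} = 0
Result = 0 * 0 - 1 * 0 = 0 - 0 = 0

0


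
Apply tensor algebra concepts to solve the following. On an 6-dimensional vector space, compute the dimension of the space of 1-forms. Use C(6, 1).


The dimension of the space of p-forms on an n-dimensional space is C(n, p).
n = 6, p = 1
C(6, 1) = 6! / (1! * 5!) = 6

6


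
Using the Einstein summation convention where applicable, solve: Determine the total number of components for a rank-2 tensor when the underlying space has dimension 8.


The number of components of a rank-r tensor in d dimensions is d^r.
Here d = 8 and r = 2.
8^2 = 64

64


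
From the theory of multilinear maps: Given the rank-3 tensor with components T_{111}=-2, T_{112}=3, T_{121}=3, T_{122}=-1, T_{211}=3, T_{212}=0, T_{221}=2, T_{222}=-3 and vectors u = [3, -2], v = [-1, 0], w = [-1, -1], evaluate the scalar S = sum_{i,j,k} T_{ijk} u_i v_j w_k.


S = sum over i,j,k of T_{ijk} u_i v_j w_k. Expanding all 8 terms:
T_{111}*u_1*v_1*w_1 = -2*3*-1*-1 = -6  (running total: -6)
T_{112}*u_1*v_1*w_2 = 3*3*-1*-1 = 9  (running total: 3)
T_{121}*u_1*v_2*w_1 = 3*3*0*-1 = 0  (running total: 3)
T_{122}*u_1*v_2*w_2 = -1*3*0*-1 = 0  (running total: 3)
T_{211}*u_2*v_1*w_1 = 3*-2*-1*-1 = -6  (running total: -3)
T_{212}*u_2*v_1*w_2 = 0*-2*-1*-1 = 0  (running total: -3)
T_{221}*u_2*v_2*w_1 = 2*-2*0*-1 = 0  (running total: -3)
T_{222}*u_2*v_2*w_2 = -3*-2*0*-1 = 0  (running total: -3)
S = -3

-3


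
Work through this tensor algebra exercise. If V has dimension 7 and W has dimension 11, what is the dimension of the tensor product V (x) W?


The dimension of a tensor product is the product of dimensions.
dim(V) = 7, dim(W) = 11
dim(V (x) W) = 7 * 11 = 77

77


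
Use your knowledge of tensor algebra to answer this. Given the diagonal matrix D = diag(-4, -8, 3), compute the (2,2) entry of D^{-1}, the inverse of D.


For a diagonal matrix, the inverse has entries (D^{-1})_{ii} = 1/d_{ii}.
The diagonal entries are: d_{11} = -4, d_{22} = -8, d_{33} = 3
We need (D^{-1})_{22} = 1/d_{22} = 1/-8 = -1/8

-1/8


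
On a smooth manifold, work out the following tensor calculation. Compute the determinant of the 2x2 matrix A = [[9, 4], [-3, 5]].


For a 2x2 matrix [[a, b], [c, d]], det = a*d - b*c.
a = 9, b = 4, c = -3, d = 5
a*d = 9 * 5 = 45
b*c = 4 * -3 = -12
det = 45 - -12 = 57

57


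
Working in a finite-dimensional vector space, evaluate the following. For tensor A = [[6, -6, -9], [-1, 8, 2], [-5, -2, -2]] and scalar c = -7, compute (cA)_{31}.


Scalar multiplication: (cA)_{ij} = c * A_{ij}.
c = -7
A_{31} = -5
(cA)_{31} = -7 * -5 = 35

35


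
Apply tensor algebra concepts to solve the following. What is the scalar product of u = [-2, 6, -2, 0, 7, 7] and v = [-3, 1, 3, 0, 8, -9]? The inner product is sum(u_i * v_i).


The inner product u . v = sum of u_i * v_i.
Term-by-term: -2 * -3, 6 * 1, -2 * 3, 0 * 0, 7 * 8, 7 * -9
Products: 6, 6, -6, 0, 56, -63
Sum = 6 + 6 + -6 + 0 + 56 + -63 = -1

-1


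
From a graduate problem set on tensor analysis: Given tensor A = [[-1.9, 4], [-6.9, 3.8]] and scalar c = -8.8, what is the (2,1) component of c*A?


Scalar multiplication: (cA)_{ij} = c * A_{ij}.
c = -8.8
A_{21} = -6.9
(cA)_{21} = -8.8 * -6.9 = 60.72

60.72


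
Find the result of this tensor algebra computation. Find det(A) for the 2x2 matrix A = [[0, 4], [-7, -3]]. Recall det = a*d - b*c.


For a 2x2 matrix [[a, b], [c, d]], det = a*d - b*c.
a = 0, b = 4, c = -7, d = -3
a*d = 0 * -3 = 0
b*c = 4 * -7 = -28
det = 0 - -28 = 28

28


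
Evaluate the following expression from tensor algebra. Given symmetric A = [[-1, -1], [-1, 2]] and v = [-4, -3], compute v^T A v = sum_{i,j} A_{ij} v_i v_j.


First compute Av:
(Av)_1 = -1*-4 + -1*-3 = 7
(Av)_2 = -1*-4 + 2*-3 = -2
Av = [7, -2]
Then v^T (Av) = -4*7 + -3*-2
= -28 + 6 = -22

-22


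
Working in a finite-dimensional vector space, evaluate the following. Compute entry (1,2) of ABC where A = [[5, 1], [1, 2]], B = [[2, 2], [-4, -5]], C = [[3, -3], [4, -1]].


(ABC)_{12} = sum_m (AB)_{1m} C_{m2}. First compute row 1 of AB.
(AB)_{11} = 5*2 + 1*-4 = 6
(AB)_{12} = 5*2 + 1*-5 = 5
Now contract with column 2 of C:
(AB)_{11} * C_{12} = 6 * -3 = -18
(AB)_{12} * C_{22} = 5 * -1 = -5
(ABC)_{12} = -18 + -5 = -23

-23


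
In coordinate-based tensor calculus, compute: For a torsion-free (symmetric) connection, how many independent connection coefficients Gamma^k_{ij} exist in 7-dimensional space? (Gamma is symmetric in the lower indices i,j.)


Christoffel symbols Gamma^k_{ij} are symmetric in i,j, so there are d * d(d+1)/2 independent symbols.
d = 7
d(d+1)/2 = 7 * 8 / 2 = 28
Total = 7 * 28 = 196

196


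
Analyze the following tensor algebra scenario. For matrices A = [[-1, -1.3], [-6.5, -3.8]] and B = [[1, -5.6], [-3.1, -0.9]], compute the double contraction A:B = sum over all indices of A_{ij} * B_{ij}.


A:B = sum over all i,j of A_{ij} * B_{ij}.
Row 1: -1*1=-1, -1.3*-5.6=7.28 => row sum = 6.28
Row 2: -6.5*-3.1=20.15, -3.8*-0.9=3.42 => row sum = 23.57
Total = 6.28 + 23.57 = 29.85

29.85


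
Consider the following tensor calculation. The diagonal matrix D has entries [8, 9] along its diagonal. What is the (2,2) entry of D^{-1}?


For a diagonal matrix, the inverse has entries (D^{-1})_{ii} = 1/d_{ii}.
The diagonal entries are: d_{11} = 8, d_{22} = 9
We need (D^{-1})_{22} = 1/d_{22} = 1/9 = 1/9

1/9


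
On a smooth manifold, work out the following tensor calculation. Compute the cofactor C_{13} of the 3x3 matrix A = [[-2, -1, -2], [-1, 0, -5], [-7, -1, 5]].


To find cofactor C_{13}, delete row 1 and column 3.
The resulting 2x2 submatrix is: [[-1, 0], [-7, -1]]
Minor M_{13} = -1*-1 - 0*-7
  = 1 - 0 = 1
Sign = (-1)^(1+3) = (-1)^4 = 1
Cofactor C_{13} = 1 * 1 = 1

1


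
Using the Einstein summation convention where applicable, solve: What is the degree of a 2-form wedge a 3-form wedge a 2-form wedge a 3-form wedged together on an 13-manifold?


The degree of a wedge product is the sum of the degrees of the individual forms.
Degrees: 2, 3, 2, 3
Total degree = 2 + 3 + 2 + 3 = 10

10


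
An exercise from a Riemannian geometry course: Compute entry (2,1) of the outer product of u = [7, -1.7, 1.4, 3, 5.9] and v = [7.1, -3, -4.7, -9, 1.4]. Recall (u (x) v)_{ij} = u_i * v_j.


The outer product entry T_{ij} = u_i * v_j.
We need i=2, j=1.
u_2 = -1.7, v_1 = 7.1
T_{2,1} = -1.7 * 7.1 = -12.07

-12.07


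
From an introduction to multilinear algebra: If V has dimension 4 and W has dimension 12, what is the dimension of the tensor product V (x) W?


The dimension of a tensor product is the product of dimensions.
dim(V) = 4, dim(W) = 12
dim(V (x) W) = 4 * 12 = 48

48


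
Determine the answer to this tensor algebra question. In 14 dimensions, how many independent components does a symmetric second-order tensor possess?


A symmetric rank-2 tensor in d dimensions has d(d+1)/2 independent components.
d = 14
d(d+1)/2 = 14 * 15 / 2 = 210 / 2 = 105

105


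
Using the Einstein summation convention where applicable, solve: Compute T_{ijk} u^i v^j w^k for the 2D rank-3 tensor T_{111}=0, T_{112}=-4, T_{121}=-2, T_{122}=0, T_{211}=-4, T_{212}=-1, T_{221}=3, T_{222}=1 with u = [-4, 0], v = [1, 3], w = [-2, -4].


S = sum over i,j,k of T_{ijk} u_i v_j w_k. Expanding all 8 terms:
T_{111}*u_1*v_1*w_1 = 0*-4*1*-2 = 0  (running total: 0)
T_{112}*u_1*v_1*w_2 = -4*-4*1*-4 = -64  (running total: -64)
T_{121}*u_1*v_2*w_1 = -2*-4*3*-2 = -48  (running total: -112)
T_{122}*u_1*v_2*w_2 = 0*-4*3*-4 = 0  (running total: -112)
T_{211}*u_2*v_1*w_1 = -4*0*1*-2 = 0  (running total: -112)
T_{212}*u_2*v_1*w_2 = -1*0*1*-4 = 0  (running total: -112)
T_{221}*u_2*v_2*w_1 = 3*0*3*-2 = 0  (running total: -112)
T_{222}*u_2*v_2*w_2 = 1*0*3*-4 = 0  (running total: -112)
S = -112

-112


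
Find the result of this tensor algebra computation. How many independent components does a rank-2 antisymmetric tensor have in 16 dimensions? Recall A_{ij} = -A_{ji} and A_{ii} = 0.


An antisymmetric rank-2 tensor satisfies A_{ij} = -A_{ji}, so diagonal entries are zero.
The independent components are the upper-triangular entries: C(n, 2) = n(n-1)/2.
n = 16
C(16, 2) = 16 * 15 / 2 = 240 / 2 = 120

120


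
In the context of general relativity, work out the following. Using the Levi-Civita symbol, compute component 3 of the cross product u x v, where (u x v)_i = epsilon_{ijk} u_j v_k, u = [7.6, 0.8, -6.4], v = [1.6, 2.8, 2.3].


(u x v)_3 = sum_{j,k} epsilon_{3jk} u_j v_k. Only permutations of (1,2,3) contribute; the two non-zero terms are:
eps_{312} u_1 v_2 = 1 * 7.6 * 2.8 = 21.28
eps_{321} u_2 v_1 = -1 * 0.8 * 1.6 = -1.28
(u x v)_3 = 20

20


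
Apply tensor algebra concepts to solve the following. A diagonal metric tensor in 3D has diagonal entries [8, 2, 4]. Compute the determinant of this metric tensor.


For a diagonal metric, the determinant is the product of diagonal entries.
Diagonal entries: 8, 2, 4
det(g) = 8 * 2 * 4 = 64

64


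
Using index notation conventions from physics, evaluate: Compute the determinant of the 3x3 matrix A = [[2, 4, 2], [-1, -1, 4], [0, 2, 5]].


Expanding along the first row, det(A) = a11*M_11 - a12*M_12 + a13*M_13, where M_1j is the (1,j) minor.
Minor M_11 = -1*5 - 4*2 = -13
Minor M_12 = -1*5 - 4*0 = -5
Minor M_13 = -1*2 - -1*0 = -2
det = 2*(-13) - 4*(-5) + 2*(-2)
    = -26 - -20 + -4
    = -10

-10


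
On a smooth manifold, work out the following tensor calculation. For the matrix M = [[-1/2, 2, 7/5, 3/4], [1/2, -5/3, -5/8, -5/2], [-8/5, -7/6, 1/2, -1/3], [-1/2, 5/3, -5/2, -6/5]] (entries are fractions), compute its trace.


The trace is the sum of diagonal entries.
Diagonal: M[1,1] = -1/2, M[2,2] = -5/3, M[3,3] = 1/2, M[4,4] = -6/5
Tr(M) = -1/2 + -5/3 + 1/2 + -6/5
Computing step by step:
After adding M[1,1]: -1/2
After adding M[2,2]: -13/6
After adding M[3,3]: -5/3
After adding M[4,4]: -43/15
Tr(M) = -43/15

-43/15


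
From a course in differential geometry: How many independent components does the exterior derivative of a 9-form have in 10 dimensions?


The exterior derivative of a p-form is a (p+1)-form.
Its number of independent components is C(n, p+1).
n = 10, p+1 = 10
C(10, 10) = 1

1


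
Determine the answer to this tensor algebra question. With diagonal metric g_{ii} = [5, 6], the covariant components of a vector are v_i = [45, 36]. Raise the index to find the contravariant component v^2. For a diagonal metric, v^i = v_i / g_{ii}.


To raise an index with a diagonal metric: v^i = v_i / g_{ii}.
For index 2: v_2 = 36, g_{22} = 6
v^2 = 36 / 6 = 6

6


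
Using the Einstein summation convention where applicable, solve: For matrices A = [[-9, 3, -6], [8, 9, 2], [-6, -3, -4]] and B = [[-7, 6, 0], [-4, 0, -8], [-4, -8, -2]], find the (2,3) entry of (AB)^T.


(AB)^T_{ij} = (AB)_{ji} = sum_k A_{jk} B_{ki}.
For i=2, j=3 we need (AB)_{32}:
A_{31} * B_{12} = -6 * 6 = -36
A_{32} * B_{22} = -3 * 0 = 0
A_{33} * B_{32} = -4 * -8 = 32
Sum = -36 + 0 + 32 = -4

-4


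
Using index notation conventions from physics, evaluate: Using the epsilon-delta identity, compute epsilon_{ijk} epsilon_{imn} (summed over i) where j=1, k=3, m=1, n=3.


Using the identity: epsilon_{ijk} epsilon_{imn} = delta_{jm} delta_{kn} - delta_{jn} delta_{km}.
delta_{11} = 1
delta_{33} = 1
delta_{13} = 0
delta_{31} = 0
Result = 1 * 1 - 0 * 0 = 1 - 0 = 1

1


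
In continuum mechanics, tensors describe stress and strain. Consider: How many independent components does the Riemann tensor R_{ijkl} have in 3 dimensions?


The Riemann tensor in d dimensions has d^2(d^2 - 1)/12 independent components.
d = 3, so d^2 = 9
d^2 - 1 = 8
d^2(d^2 - 1) = 9 * 8 = 72
Divide by 12: 72 / 12 = 6

6


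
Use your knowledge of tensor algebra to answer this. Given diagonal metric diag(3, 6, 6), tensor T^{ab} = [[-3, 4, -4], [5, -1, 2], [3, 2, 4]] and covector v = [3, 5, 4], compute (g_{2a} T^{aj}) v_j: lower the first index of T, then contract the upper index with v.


Step 1: lower the first index. For a diagonal metric, g_{ia} T^{aj} = g_{ii} T^{ij} (no sum on i).
g_{22} = 6
S_2{}^1 = 6 * T^{21} = 6 * 5 = 30
S_2{}^2 = 6 * T^{22} = 6 * -1 = -6
S_2{}^3 = 6 * T^{23} = 6 * 2 = 12
Step 2: contract S_2{}^j with v_j.
S_2{}^1 * v_1 = 30 * 3 = 90
S_2{}^2 * v_2 = -6 * 5 = -30
S_2{}^3 * v_3 = 12 * 4 = 48
Result = 90 + -30 + 48 = 108

108


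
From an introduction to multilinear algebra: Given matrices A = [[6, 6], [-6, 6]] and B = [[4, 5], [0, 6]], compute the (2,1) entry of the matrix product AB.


(AB)_{ij} = sum_k A_{ik} B_{kj}.
For i=2, j=1:
A_{21} * B_{11} = -6 * 4 = -24
A_{22} * B_{21} = 6 * 0 = 0
Sum = -24 + 0 = -24

-24


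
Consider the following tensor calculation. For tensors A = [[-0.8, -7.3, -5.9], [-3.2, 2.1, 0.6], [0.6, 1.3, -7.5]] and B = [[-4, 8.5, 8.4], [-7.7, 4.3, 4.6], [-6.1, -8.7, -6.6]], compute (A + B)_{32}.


Tensor addition is component-wise: (A + B)_{ij} = A_{ij} + B_{ij}.
A_{32} = 1.3
B_{32} = -8.7
(A + B)_{32} = 1.3 + -8.7 = -7.4

-7.4


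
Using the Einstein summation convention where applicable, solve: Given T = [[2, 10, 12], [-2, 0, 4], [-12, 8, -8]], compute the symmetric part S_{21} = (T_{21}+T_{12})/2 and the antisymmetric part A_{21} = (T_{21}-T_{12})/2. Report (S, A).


T_{21} = -2
T_{12} = 10
S_{21} = (-2 + 10)/2 = 8/2 = 4
A_{21} = (-2 - 10)/2 = -12/2 = -6
Check: S + A = 4 + -6 = -2 = T_{21}.

(4, -6)


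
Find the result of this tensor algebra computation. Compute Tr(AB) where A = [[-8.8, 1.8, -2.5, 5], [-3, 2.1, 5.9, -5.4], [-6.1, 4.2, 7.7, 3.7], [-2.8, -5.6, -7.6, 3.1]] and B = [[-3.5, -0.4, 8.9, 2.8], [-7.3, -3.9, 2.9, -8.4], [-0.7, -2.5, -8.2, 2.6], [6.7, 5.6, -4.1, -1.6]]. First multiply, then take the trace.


Tr(AB) = sum_i (AB)_{ii} where (AB)_{ii} = sum_k A_{ik} B_{ki}.
(AB)_{11} = -8.8*-3.5 + 1.8*-7.3 + -2.5*-0.7 + 5*6.7 = 52.91
(AB)_{22} = -3*-0.4 + 2.1*-3.9 + 5.9*-2.5 + -5.4*5.6 = -51.98
(AB)_{33} = -6.1*8.9 + 4.2*2.9 + 7.7*-8.2 + 3.7*-4.1 = -120.42
(AB)_{44} = -2.8*2.8 + -5.6*-8.4 + -7.6*2.6 + 3.1*-1.6 = 14.48
Tr(AB) = 52.91 + -51.98 + -120.42 + 14.48 = -105.01

-105.01


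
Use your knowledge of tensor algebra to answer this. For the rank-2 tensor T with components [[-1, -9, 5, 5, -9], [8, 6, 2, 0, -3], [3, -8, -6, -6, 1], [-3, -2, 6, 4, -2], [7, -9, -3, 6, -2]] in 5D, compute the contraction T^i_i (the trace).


The contraction (trace) of a rank-2 tensor is the sum of its diagonal elements.
Diagonal entries: A[1,1] = -1, A[2,2] = 6, A[3,3] = -6, A[4,4] = 4, A[5,5] = -2
Tr(A) = -1 + 6 + -6 + 4 + -2 = 1

1


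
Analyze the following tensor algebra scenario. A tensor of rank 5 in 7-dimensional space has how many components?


The number of components of a rank-r tensor in d dimensions is d^r.
Here d = 7 and r = 5.
7^5 = 16807

16807


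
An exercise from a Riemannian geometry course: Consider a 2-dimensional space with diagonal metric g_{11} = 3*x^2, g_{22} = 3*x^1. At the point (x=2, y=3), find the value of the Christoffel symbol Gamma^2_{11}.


For a diagonal metric, Gamma^k_{ij} = (1/2) g^{kk} (dg_{ik}/dx_j + dg_{jk}/dx_i - dg_{ij}/dx_k).
The metric is diagonal, so g_{ab} = 0 for a != b.
At the given point: g_{11} = 12, g_{22} = 6
g^{22} = 1/6
dg_{12}/dx_1 = 0 (off-diagonal)
dg_{12}/dx_1 = 0 (off-diagonal)
dg_{11}/dx_2 = dg_{11}/dx_2 = 0
Numerator = 0 + 0 - 0 = 0
Gamma^2_{11} = 0 / (2 * 6) = 0

0


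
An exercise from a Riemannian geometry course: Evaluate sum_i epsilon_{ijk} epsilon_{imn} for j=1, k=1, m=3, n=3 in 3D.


Using the identity: epsilon_{ijk} epsilon_{imn} = delta_{jm} delta_{kn} - delta_{jn} delta_{km}.
delta_{13} = 0
delta_{13} = 0
delta_{13} = 0
delta_{13} = 0
Result = 0 * 0 - 0 * 0 = 0 - 0 = 0

0


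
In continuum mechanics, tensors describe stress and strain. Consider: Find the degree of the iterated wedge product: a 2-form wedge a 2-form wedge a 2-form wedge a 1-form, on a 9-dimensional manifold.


The degree of a wedge product is the sum of the degrees of the individual forms.
Degrees: 2, 2, 2, 1
Total degree = 2 + 2 + 2 + 1 = 7

7


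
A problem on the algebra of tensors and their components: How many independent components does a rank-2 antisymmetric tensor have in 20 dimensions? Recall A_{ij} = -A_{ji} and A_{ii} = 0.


An antisymmetric rank-2 tensor satisfies A_{ij} = -A_{ji}, so diagonal entries are zero.
The independent components are the upper-triangular entries: C(n, 2) = n(n-1)/2.
n = 20
C(20, 2) = 20 * 19 / 2 = 380 / 2 = 190

190


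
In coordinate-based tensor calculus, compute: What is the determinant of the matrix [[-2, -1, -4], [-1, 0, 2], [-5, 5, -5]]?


Expanding along the first row, det(A) = a11*M_11 - a12*M_12 + a13*M_13, where M_1j is the (1,j) minor.
Minor M_11 = 0*-5 - 2*5 = -10
Minor M_12 = -1*-5 - 2*-5 = 15
Minor M_13 = -1*5 - 0*-5 = -5
det = -2*(-10) - -1*(15) + -4*(-5)
    = 20 - -15 + 20
    = 55

55


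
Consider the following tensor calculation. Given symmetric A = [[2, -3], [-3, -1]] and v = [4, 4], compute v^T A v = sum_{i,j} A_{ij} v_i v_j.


First compute Av:
(Av)_1 = 2*4 + -3*4 = -4
(Av)_2 = -3*4 + -1*4 = -16
Av = [-4, -16]
Then v^T (Av) = 4*-4 + 4*-16
= -16 + -64 = -80

-80


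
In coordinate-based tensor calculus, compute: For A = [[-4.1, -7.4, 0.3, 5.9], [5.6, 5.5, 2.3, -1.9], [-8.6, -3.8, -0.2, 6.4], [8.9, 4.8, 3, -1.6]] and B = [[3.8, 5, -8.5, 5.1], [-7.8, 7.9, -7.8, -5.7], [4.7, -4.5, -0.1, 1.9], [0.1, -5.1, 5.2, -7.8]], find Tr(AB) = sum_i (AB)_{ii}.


Tr(AB) = sum_i (AB)_{ii} where (AB)_{ii} = sum_k A_{ik} B_{ki}.
(AB)_{11} = -4.1*3.8 + -7.4*-7.8 + 0.3*4.7 + 5.9*0.1 = 44.14
(AB)_{22} = 5.6*5 + 5.5*7.9 + 2.3*-4.5 + -1.9*-5.1 = 70.79
(AB)_{33} = -8.6*-8.5 + -3.8*-7.8 + -0.2*-0.1 + 6.4*5.2 = 136.04
(AB)_{44} = 8.9*5.1 + 4.8*-5.7 + 3*1.9 + -1.6*-7.8 = 36.21
Tr(AB) = 44.14 + 70.79 + 136.04 + 36.21 = 287.18

287.18


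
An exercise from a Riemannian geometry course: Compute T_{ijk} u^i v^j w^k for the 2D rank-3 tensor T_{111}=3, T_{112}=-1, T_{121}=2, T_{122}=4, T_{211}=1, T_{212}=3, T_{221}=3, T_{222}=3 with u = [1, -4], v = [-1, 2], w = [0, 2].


S = sum over i,j,k of T_{ijk} u_i v_j w_k. Expanding all 8 terms:
T_{111}*u_1*v_1*w_1 = 3*1*-1*0 = 0  (running total: 0)
T_{112}*u_1*v_1*w_2 = -1*1*-1*2 = 2  (running total: 2)
T_{121}*u_1*v_2*w_1 = 2*1*2*0 = 0  (running total: 2)
T_{122}*u_1*v_2*w_2 = 4*1*2*2 = 16  (running total: 18)
T_{211}*u_2*v_1*w_1 = 1*-4*-1*0 = 0  (running total: 18)
T_{212}*u_2*v_1*w_2 = 3*-4*-1*2 = 24  (running total: 42)
T_{221}*u_2*v_2*w_1 = 3*-4*2*0 = 0  (running total: 42)
T_{222}*u_2*v_2*w_2 = 3*-4*2*2 = -48  (running total: -6)
S = -6

-6


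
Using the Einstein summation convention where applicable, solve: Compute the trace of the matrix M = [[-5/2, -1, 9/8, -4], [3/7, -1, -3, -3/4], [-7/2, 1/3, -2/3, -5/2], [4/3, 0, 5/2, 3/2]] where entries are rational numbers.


The trace is the sum of diagonal entries.
Diagonal: M[1,1] = -5/2, M[2,2] = -1, M[3,3] = -2/3, M[4,4] = 3/2
Tr(M) = -5/2 + -1 + -2/3 + 3/2
Computing step by step:
After adding M[1,1]: -5/2
After adding M[2,2]: -7/2
After adding M[3,3]: -25/6
After adding M[4,4]: -8/3
Tr(M) = -8/3

-8/3


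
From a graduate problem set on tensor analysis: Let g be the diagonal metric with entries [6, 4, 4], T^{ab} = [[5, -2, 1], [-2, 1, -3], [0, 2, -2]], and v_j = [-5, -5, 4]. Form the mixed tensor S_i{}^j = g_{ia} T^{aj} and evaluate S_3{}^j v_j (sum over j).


Step 1: lower the first index. For a diagonal metric, g_{ia} T^{aj} = g_{ii} T^{ij} (no sum on i).
g_{33} = 4
S_3{}^1 = 4 * T^{31} = 4 * 0 = 0
S_3{}^2 = 4 * T^{32} = 4 * 2 = 8
S_3{}^3 = 4 * T^{33} = 4 * -2 = -8
Step 2: contract S_3{}^j with v_j.
S_3{}^1 * v_1 = 0 * -5 = 0
S_3{}^2 * v_2 = 8 * -5 = -40
S_3{}^3 * v_3 = -8 * 4 = -32
Result = 0 + -40 + -32 = -72

-72


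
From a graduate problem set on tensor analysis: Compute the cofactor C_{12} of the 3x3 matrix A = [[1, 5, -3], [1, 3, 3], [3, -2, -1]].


To find cofactor C_{12}, delete row 1 and column 2.
The resulting 2x2 submatrix is: [[1, 3], [3, -1]]
Minor M_{12} = 1*-1 - 3*3
  = -1 - 9 = -10
Sign = (-1)^(1+2) = (-1)^3 = -1
Cofactor C_{12} = -1 * -10 = 10

10


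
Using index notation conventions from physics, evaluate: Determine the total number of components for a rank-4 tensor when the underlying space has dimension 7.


The number of components of a rank-r tensor in d dimensions is d^r.
Here d = 7 and r = 4.
7^4 = 2401

2401


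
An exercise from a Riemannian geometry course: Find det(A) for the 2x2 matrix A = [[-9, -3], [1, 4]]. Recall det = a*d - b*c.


For a 2x2 matrix [[a, b], [c, d]], det = a*d - b*c.
a = -9, b = -3, c = 1, d = 4
a*d = -9 * 4 = -36
b*c = -3 * 1 = -3
det = -36 - -3 = -33

-33


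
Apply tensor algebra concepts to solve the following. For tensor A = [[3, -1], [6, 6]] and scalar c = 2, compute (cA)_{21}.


Scalar multiplication: (cA)_{ij} = c * A_{ij}.
c = 2
A_{21} = 6
(cA)_{21} = 2 * 6 = 12

12


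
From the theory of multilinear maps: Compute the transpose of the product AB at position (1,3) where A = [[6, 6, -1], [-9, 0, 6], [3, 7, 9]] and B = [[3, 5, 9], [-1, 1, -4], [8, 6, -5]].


(AB)^T_{ij} = (AB)_{ji} = sum_k A_{jk} B_{ki}.
For i=1, j=3 we need (AB)_{31}:
A_{31} * B_{11} = 3 * 3 = 9
A_{32} * B_{21} = 7 * -1 = -7
A_{33} * B_{31} = 9 * 8 = 72
Sum = 9 + -7 + 72 = 74

74
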